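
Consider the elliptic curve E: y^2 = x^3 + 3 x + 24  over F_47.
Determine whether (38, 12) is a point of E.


Check whether y^2 = x^3 + 3 x + 24 (mod 47) for (x, y) = (38, 12).
LHS: y^2 = 12^2 mod 47 = 3
RHS: x^3 + 3 x + 24 = 38^3 + 3*38 + 24 mod 47 = 20
LHS != RHS

No, not on the curve


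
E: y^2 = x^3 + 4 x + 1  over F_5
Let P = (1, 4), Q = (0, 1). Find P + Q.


P != Q, so use the chord formula.
s = (y2 - y1) / (x2 - x1) = (2) / (4) mod 5 = 3
x3 = s^2 - x1 - x2 mod 5 = 3^2 - 1 - 0 = 3
y3 = s (x1 - x3) - y1 mod 5 = 3 * (1 - 3) - 4 = 0

P + Q = (3, 0)


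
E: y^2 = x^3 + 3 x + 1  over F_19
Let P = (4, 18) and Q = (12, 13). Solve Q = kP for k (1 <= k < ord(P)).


Enumerate multiples of P until we hit Q = (12, 13):
  1P = (4, 18)
  2P = (1, 10)
  3P = (0, 18)
  4P = (15, 1)
  5P = (6, 11)
  6P = (7, 2)
  7P = (9, 15)
  8P = (17, 5)
  9P = (18, 15)
  10P = (8, 10)
  11P = (11, 15)
  12P = (10, 9)
  13P = (12, 13)
Match found at i = 13.

k = 13


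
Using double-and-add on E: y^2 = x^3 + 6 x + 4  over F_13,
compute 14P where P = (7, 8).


k = 14 = 1110_2 (binary, LSB first: 0111)
Double-and-add from P = (7, 8):
  bit 0 = 0: acc unchanged = O
  bit 1 = 1: acc = O + (0, 11) = (0, 11)
  bit 2 = 1: acc = (0, 11) + (12, 7) = (4, 12)
  bit 3 = 1: acc = (4, 12) + (5, 4) = (3, 6)

14P = (3, 6)


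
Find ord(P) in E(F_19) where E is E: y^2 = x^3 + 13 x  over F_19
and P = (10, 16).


Compute successive multiples of P until we hit O:
  1P = (10, 16)
  2P = (6, 16)
  3P = (3, 3)
  4P = (11, 12)
  5P = (14, 0)
  6P = (11, 7)
  7P = (3, 16)
  8P = (6, 3)
  ... (continuing to 10P)
  10P = O

ord(P) = 10


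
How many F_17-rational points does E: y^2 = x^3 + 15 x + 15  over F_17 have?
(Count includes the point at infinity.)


For each x in F_17, count y with y^2 = x^3 + 15 x + 15 mod 17:
  x = 0: RHS = 15, y in [7, 10]  -> 2 point(s)
  x = 2: RHS = 2, y in [6, 11]  -> 2 point(s)
  x = 3: RHS = 2, y in [6, 11]  -> 2 point(s)
  x = 6: RHS = 15, y in [7, 10]  -> 2 point(s)
  x = 7: RHS = 4, y in [2, 15]  -> 2 point(s)
  x = 8: RHS = 1, y in [1, 16]  -> 2 point(s)
  x = 10: RHS = 9, y in [3, 14]  -> 2 point(s)
  x = 11: RHS = 15, y in [7, 10]  -> 2 point(s)
  x = 12: RHS = 2, y in [6, 11]  -> 2 point(s)
  x = 16: RHS = 16, y in [4, 13]  -> 2 point(s)
Affine points: 20. Add the point at infinity: total = 21.

#E(F_17) = 21


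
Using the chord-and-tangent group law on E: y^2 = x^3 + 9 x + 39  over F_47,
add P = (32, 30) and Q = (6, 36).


P != Q, so use the chord formula.
s = (y2 - y1) / (x2 - x1) = (6) / (21) mod 47 = 7
x3 = s^2 - x1 - x2 mod 47 = 7^2 - 32 - 6 = 11
y3 = s (x1 - x3) - y1 mod 47 = 7 * (32 - 11) - 30 = 23

P + Q = (11, 23)


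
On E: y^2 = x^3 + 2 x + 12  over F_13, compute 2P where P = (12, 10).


Doubling: s = (3 x1^2 + a) / (2 y1)
s = (3*12^2 + 2) / (2*10) mod 13 = 10
x3 = s^2 - 2 x1 mod 13 = 10^2 - 2*12 = 11
y3 = s (x1 - x3) - y1 mod 13 = 10 * (12 - 11) - 10 = 0

2P = (11, 0)


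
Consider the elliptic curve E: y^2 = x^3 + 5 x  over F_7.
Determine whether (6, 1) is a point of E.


Check whether y^2 = x^3 + 5 x + 0 (mod 7) for (x, y) = (6, 1).
LHS: y^2 = 1^2 mod 7 = 1
RHS: x^3 + 5 x + 0 = 6^3 + 5*6 + 0 mod 7 = 1
LHS = RHS

Yes, on the curve


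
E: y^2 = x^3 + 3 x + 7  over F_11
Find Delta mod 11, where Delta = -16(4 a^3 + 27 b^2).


4 a^3 + 27 b^2 = 4*3^3 + 27*7^2 = 108 + 1323 = 1431
Delta = -16 * (1431) = -22896
Delta mod 11 = 6

Delta = 6 (mod 11)


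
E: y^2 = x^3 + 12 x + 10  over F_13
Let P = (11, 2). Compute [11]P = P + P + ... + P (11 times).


k = 11 = 1011_2 (binary, LSB first: 1101)
Double-and-add from P = (11, 2):
  bit 0 = 1: acc = O + (11, 2) = (11, 2)
  bit 1 = 1: acc = (11, 2) + (1, 6) = (10, 8)
  bit 2 = 0: acc unchanged = (10, 8)
  bit 3 = 1: acc = (10, 8) + (5, 0) = (12, 7)

11P = (12, 7)


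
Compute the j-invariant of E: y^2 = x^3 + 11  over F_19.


Delta = -16(4 a^3 + 27 b^2) mod 19 = 16
-1728 * (4 a)^3 = -1728 * (4*0)^3 mod 19 = 0
j = 0 * 16^(-1) mod 19 = 0

j = 0 (mod 19)


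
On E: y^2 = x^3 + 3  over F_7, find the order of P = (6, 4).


Compute successive multiples of P until we hit O:
  1P = (6, 4)
  2P = (4, 2)
  3P = (5, 4)
  4P = (3, 3)
  5P = (2, 2)
  6P = (1, 2)
  7P = (1, 5)
  8P = (2, 5)
  ... (continuing to 13P)
  13P = O

ord(P) = 13


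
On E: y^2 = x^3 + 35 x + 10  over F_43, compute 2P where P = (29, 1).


Doubling: s = (3 x1^2 + a) / (2 y1)
s = (3*29^2 + 35) / (2*1) mod 43 = 32
x3 = s^2 - 2 x1 mod 43 = 32^2 - 2*29 = 20
y3 = s (x1 - x3) - y1 mod 43 = 32 * (29 - 20) - 1 = 29

2P = (20, 29)


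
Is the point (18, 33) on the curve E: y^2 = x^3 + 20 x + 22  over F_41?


Check whether y^2 = x^3 + 20 x + 22 (mod 41) for (x, y) = (18, 33).
LHS: y^2 = 33^2 mod 41 = 23
RHS: x^3 + 20 x + 22 = 18^3 + 20*18 + 22 mod 41 = 23
LHS = RHS

Yes, on the curve


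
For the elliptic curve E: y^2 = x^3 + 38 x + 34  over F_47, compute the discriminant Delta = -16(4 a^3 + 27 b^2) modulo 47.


4 a^3 + 27 b^2 = 4*38^3 + 27*34^2 = 219488 + 31212 = 250700
Delta = -16 * (250700) = -4011200
Delta mod 47 = 15

Delta = 15 (mod 47)


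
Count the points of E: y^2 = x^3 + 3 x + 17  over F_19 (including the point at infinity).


For each x in F_19, count y with y^2 = x^3 + 3 x + 17 mod 19:
  x = 0: RHS = 17, y in [6, 13]  -> 2 point(s)
  x = 4: RHS = 17, y in [6, 13]  -> 2 point(s)
  x = 5: RHS = 5, y in [9, 10]  -> 2 point(s)
  x = 6: RHS = 4, y in [2, 17]  -> 2 point(s)
  x = 7: RHS = 1, y in [1, 18]  -> 2 point(s)
  x = 13: RHS = 11, y in [7, 12]  -> 2 point(s)
  x = 15: RHS = 17, y in [6, 13]  -> 2 point(s)
  x = 16: RHS = 0, y in [0]  -> 1 point(s)
Affine points: 15. Add the point at infinity: total = 16.

#E(F_19) = 16


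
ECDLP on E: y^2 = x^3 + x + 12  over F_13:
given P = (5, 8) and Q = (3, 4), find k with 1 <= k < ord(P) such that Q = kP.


Enumerate multiples of P until we hit Q = (3, 4):
  1P = (5, 8)
  2P = (2, 3)
  3P = (3, 4)
Match found at i = 3.

k = 3


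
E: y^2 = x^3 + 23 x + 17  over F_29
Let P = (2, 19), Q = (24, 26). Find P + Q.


P != Q, so use the chord formula.
s = (y2 - y1) / (x2 - x1) = (7) / (22) mod 29 = 28
x3 = s^2 - x1 - x2 mod 29 = 28^2 - 2 - 24 = 4
y3 = s (x1 - x3) - y1 mod 29 = 28 * (2 - 4) - 19 = 12

P + Q = (4, 12)


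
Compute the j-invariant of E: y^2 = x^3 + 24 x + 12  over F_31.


Delta = -16(4 a^3 + 27 b^2) mod 31 = 13
-1728 * (4 a)^3 = -1728 * (4*24)^3 mod 31 = 30
j = 30 * 13^(-1) mod 31 = 19

j = 19 (mod 31)


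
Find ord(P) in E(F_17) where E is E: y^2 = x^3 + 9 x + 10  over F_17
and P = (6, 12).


Compute successive multiples of P until we hit O:
  1P = (6, 12)
  2P = (3, 9)
  3P = (9, 2)
  4P = (15, 1)
  5P = (4, 12)
  6P = (7, 5)
  7P = (2, 11)
  8P = (8, 13)
  ... (continuing to 18P)
  18P = O

ord(P) = 18


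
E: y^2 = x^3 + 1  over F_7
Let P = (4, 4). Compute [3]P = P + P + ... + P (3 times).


k = 3 = 11_2 (binary, LSB first: 11)
Double-and-add from P = (4, 4):
  bit 0 = 1: acc = O + (4, 4) = (4, 4)
  bit 1 = 1: acc = (4, 4) + (0, 6) = (5, 0)

3P = (5, 0)


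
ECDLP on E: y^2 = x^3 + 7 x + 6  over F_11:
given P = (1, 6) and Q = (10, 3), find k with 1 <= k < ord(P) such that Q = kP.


Enumerate multiples of P until we hit Q = (10, 3):
  1P = (1, 6)
  2P = (10, 3)
Match found at i = 2.

k = 2


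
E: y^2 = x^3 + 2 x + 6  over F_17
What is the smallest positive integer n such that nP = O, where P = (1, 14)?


Compute successive multiples of P until we hit O:
  1P = (1, 14)
  2P = (2, 1)
  3P = (13, 6)
  4P = (11, 4)
  5P = (6, 8)
  6P = (6, 9)
  7P = (11, 13)
  8P = (13, 11)
  ... (continuing to 11P)
  11P = O

ord(P) = 11


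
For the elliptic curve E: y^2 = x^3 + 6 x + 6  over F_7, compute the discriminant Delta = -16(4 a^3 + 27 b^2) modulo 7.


4 a^3 + 27 b^2 = 4*6^3 + 27*6^2 = 864 + 972 = 1836
Delta = -16 * (1836) = -29376
Delta mod 7 = 3

Delta = 3 (mod 7)


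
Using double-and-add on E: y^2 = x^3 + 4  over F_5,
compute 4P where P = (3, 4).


k = 4 = 100_2 (binary, LSB first: 001)
Double-and-add from P = (3, 4):
  bit 0 = 0: acc unchanged = O
  bit 1 = 0: acc unchanged = O
  bit 2 = 1: acc = O + (0, 2) = (0, 2)

4P = (0, 2)


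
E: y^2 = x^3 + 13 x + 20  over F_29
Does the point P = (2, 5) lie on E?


Check whether y^2 = x^3 + 13 x + 20 (mod 29) for (x, y) = (2, 5).
LHS: y^2 = 5^2 mod 29 = 25
RHS: x^3 + 13 x + 20 = 2^3 + 13*2 + 20 mod 29 = 25
LHS = RHS

Yes, on the curve


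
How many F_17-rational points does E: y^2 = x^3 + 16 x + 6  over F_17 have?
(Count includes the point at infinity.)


For each x in F_17, count y with y^2 = x^3 + 16 x + 6 mod 17:
  x = 3: RHS = 13, y in [8, 9]  -> 2 point(s)
  x = 4: RHS = 15, y in [7, 10]  -> 2 point(s)
  x = 7: RHS = 2, y in [6, 11]  -> 2 point(s)
  x = 8: RHS = 0, y in [0]  -> 1 point(s)
  x = 11: RHS = 0, y in [0]  -> 1 point(s)
  x = 14: RHS = 16, y in [4, 13]  -> 2 point(s)
  x = 15: RHS = 0, y in [0]  -> 1 point(s)
Affine points: 11. Add the point at infinity: total = 12.

#E(F_17) = 12


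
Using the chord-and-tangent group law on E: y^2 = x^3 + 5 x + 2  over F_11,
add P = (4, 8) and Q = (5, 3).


P != Q, so use the chord formula.
s = (y2 - y1) / (x2 - x1) = (6) / (1) mod 11 = 6
x3 = s^2 - x1 - x2 mod 11 = 6^2 - 4 - 5 = 5
y3 = s (x1 - x3) - y1 mod 11 = 6 * (4 - 5) - 8 = 8

P + Q = (5, 8)


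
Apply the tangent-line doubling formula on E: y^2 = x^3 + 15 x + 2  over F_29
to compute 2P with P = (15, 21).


Doubling: s = (3 x1^2 + a) / (2 y1)
s = (3*15^2 + 15) / (2*21) mod 29 = 4
x3 = s^2 - 2 x1 mod 29 = 4^2 - 2*15 = 15
y3 = s (x1 - x3) - y1 mod 29 = 4 * (15 - 15) - 21 = 8

2P = (15, 8)


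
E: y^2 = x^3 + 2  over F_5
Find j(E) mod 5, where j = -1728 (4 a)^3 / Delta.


Delta = -16(4 a^3 + 27 b^2) mod 5 = 2
-1728 * (4 a)^3 = -1728 * (4*0)^3 mod 5 = 0
j = 0 * 2^(-1) mod 5 = 0

j = 0 (mod 5)


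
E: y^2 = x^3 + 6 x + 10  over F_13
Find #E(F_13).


For each x in F_13, count y with y^2 = x^3 + 6 x + 10 mod 13:
  x = 0: RHS = 10, y in [6, 7]  -> 2 point(s)
  x = 1: RHS = 4, y in [2, 11]  -> 2 point(s)
  x = 2: RHS = 4, y in [2, 11]  -> 2 point(s)
  x = 3: RHS = 3, y in [4, 9]  -> 2 point(s)
  x = 5: RHS = 9, y in [3, 10]  -> 2 point(s)
  x = 9: RHS = 0, y in [0]  -> 1 point(s)
  x = 10: RHS = 4, y in [2, 11]  -> 2 point(s)
  x = 11: RHS = 3, y in [4, 9]  -> 2 point(s)
  x = 12: RHS = 3, y in [4, 9]  -> 2 point(s)
Affine points: 17. Add the point at infinity: total = 18.

#E(F_13) = 18


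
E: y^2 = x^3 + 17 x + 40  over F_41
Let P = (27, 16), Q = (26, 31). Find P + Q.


P != Q, so use the chord formula.
s = (y2 - y1) / (x2 - x1) = (15) / (40) mod 41 = 26
x3 = s^2 - x1 - x2 mod 41 = 26^2 - 27 - 26 = 8
y3 = s (x1 - x3) - y1 mod 41 = 26 * (27 - 8) - 16 = 27

P + Q = (8, 27)


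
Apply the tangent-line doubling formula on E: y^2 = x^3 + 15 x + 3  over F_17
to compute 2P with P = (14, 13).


Doubling: s = (3 x1^2 + a) / (2 y1)
s = (3*14^2 + 15) / (2*13) mod 17 = 16
x3 = s^2 - 2 x1 mod 17 = 16^2 - 2*14 = 7
y3 = s (x1 - x3) - y1 mod 17 = 16 * (14 - 7) - 13 = 14

2P = (7, 14)


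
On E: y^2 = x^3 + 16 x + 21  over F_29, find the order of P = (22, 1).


Compute successive multiples of P until we hit O:
  1P = (22, 1)
  2P = (8, 9)
  3P = (23, 12)
  4P = (18, 14)
  5P = (5, 9)
  6P = (25, 26)
  7P = (16, 20)
  8P = (26, 2)
  ... (continuing to 29P)
  29P = O

ord(P) = 29


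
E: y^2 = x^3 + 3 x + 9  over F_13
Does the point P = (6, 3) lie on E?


Check whether y^2 = x^3 + 3 x + 9 (mod 13) for (x, y) = (6, 3).
LHS: y^2 = 3^2 mod 13 = 9
RHS: x^3 + 3 x + 9 = 6^3 + 3*6 + 9 mod 13 = 9
LHS = RHS

Yes, on the curve


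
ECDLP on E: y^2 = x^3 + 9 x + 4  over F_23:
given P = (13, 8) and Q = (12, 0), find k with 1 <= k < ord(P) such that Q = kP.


Enumerate multiples of P until we hit Q = (12, 0):
  1P = (13, 8)
  2P = (15, 8)
  3P = (18, 15)
  4P = (5, 17)
  5P = (21, 1)
  6P = (16, 9)
  7P = (12, 0)
Match found at i = 7.

k = 7


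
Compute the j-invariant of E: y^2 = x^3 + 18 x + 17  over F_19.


Delta = -16(4 a^3 + 27 b^2) mod 19 = 8
-1728 * (4 a)^3 = -1728 * (4*18)^3 mod 19 = 12
j = 12 * 8^(-1) mod 19 = 11

j = 11 (mod 19)


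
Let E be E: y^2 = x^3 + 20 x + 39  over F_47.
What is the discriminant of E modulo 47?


4 a^3 + 27 b^2 = 4*20^3 + 27*39^2 = 32000 + 41067 = 73067
Delta = -16 * (73067) = -1169072
Delta mod 47 = 6

Delta = 6 (mod 47)


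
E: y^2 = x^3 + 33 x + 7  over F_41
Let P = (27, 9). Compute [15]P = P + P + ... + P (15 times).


k = 15 = 1111_2 (binary, LSB first: 1111)
Double-and-add from P = (27, 9):
  bit 0 = 1: acc = O + (27, 9) = (27, 9)
  bit 1 = 1: acc = (27, 9) + (19, 21) = (28, 13)
  bit 2 = 1: acc = (28, 13) + (2, 9) = (20, 4)
  bit 3 = 1: acc = (20, 4) + (33, 16) = (25, 4)

15P = (25, 4)


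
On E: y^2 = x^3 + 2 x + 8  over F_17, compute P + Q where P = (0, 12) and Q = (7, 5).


P != Q, so use the chord formula.
s = (y2 - y1) / (x2 - x1) = (10) / (7) mod 17 = 16
x3 = s^2 - x1 - x2 mod 17 = 16^2 - 0 - 7 = 11
y3 = s (x1 - x3) - y1 mod 17 = 16 * (0 - 11) - 12 = 16

P + Q = (11, 16)


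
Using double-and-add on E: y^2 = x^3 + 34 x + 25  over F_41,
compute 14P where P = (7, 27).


k = 14 = 1110_2 (binary, LSB first: 0111)
Double-and-add from P = (7, 27):
  bit 0 = 0: acc unchanged = O
  bit 1 = 1: acc = O + (11, 34) = (11, 34)
  bit 2 = 1: acc = (11, 34) + (23, 31) = (25, 31)
  bit 3 = 1: acc = (25, 31) + (4, 26) = (30, 1)

14P = (30, 1)


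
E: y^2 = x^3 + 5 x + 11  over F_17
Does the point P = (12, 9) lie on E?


Check whether y^2 = x^3 + 5 x + 11 (mod 17) for (x, y) = (12, 9).
LHS: y^2 = 9^2 mod 17 = 13
RHS: x^3 + 5 x + 11 = 12^3 + 5*12 + 11 mod 17 = 14
LHS != RHS

No, not on the curve


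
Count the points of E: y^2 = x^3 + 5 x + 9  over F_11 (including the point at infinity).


For each x in F_11, count y with y^2 = x^3 + 5 x + 9 mod 11:
  x = 0: RHS = 9, y in [3, 8]  -> 2 point(s)
  x = 1: RHS = 4, y in [2, 9]  -> 2 point(s)
  x = 2: RHS = 5, y in [4, 7]  -> 2 point(s)
  x = 4: RHS = 5, y in [4, 7]  -> 2 point(s)
  x = 5: RHS = 5, y in [4, 7]  -> 2 point(s)
  x = 8: RHS = 0, y in [0]  -> 1 point(s)
  x = 10: RHS = 3, y in [5, 6]  -> 2 point(s)
Affine points: 13. Add the point at infinity: total = 14.

#E(F_11) = 14


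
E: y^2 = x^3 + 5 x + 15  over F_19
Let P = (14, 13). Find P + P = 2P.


Doubling: s = (3 x1^2 + a) / (2 y1)
s = (3*14^2 + 5) / (2*13) mod 19 = 6
x3 = s^2 - 2 x1 mod 19 = 6^2 - 2*14 = 8
y3 = s (x1 - x3) - y1 mod 19 = 6 * (14 - 8) - 13 = 4

2P = (8, 4)


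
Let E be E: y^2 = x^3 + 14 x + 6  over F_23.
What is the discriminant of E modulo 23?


4 a^3 + 27 b^2 = 4*14^3 + 27*6^2 = 10976 + 972 = 11948
Delta = -16 * (11948) = -191168
Delta mod 23 = 8

Delta = 8 (mod 23)


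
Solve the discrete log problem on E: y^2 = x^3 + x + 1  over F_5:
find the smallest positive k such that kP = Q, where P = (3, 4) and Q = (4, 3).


Enumerate multiples of P until we hit Q = (4, 3):
  1P = (3, 4)
  2P = (0, 4)
  3P = (2, 1)
  4P = (4, 3)
Match found at i = 4.

k = 4


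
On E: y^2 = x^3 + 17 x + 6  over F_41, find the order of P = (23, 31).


Compute successive multiples of P until we hit O:
  1P = (23, 31)
  2P = (13, 28)
  3P = (26, 5)
  4P = (17, 40)
  5P = (34, 6)
  6P = (20, 33)
  7P = (3, 24)
  8P = (6, 18)
  ... (continuing to 39P)
  39P = O

ord(P) = 39


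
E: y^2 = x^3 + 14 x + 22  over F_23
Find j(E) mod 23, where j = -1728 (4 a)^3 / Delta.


Delta = -16(4 a^3 + 27 b^2) mod 23 = 17
-1728 * (4 a)^3 = -1728 * (4*14)^3 mod 23 = 13
j = 13 * 17^(-1) mod 23 = 17

j = 17 (mod 23)


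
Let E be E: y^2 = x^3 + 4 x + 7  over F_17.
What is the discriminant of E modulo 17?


4 a^3 + 27 b^2 = 4*4^3 + 27*7^2 = 256 + 1323 = 1579
Delta = -16 * (1579) = -25264
Delta mod 17 = 15

Delta = 15 (mod 17)


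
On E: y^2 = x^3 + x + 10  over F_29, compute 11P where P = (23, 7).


k = 11 = 1011_2 (binary, LSB first: 1101)
Double-and-add from P = (23, 7):
  bit 0 = 1: acc = O + (23, 7) = (23, 7)
  bit 1 = 1: acc = (23, 7) + (5, 13) = (14, 19)
  bit 2 = 0: acc unchanged = (14, 19)
  bit 3 = 1: acc = (14, 19) + (2, 7) = (14, 10)

11P = (14, 10)


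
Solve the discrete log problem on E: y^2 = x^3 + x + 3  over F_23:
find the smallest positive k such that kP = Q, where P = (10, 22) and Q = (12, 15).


Enumerate multiples of P until we hit Q = (12, 15):
  1P = (10, 22)
  2P = (4, 18)
  3P = (12, 15)
Match found at i = 3.

k = 3


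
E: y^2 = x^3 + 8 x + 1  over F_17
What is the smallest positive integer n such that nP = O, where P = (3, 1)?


Compute successive multiples of P until we hit O:
  1P = (3, 1)
  2P = (7, 14)
  3P = (8, 4)
  4P = (5, 8)
  5P = (0, 1)
  6P = (14, 16)
  7P = (2, 5)
  8P = (11, 14)
  ... (continuing to 19P)
  19P = O

ord(P) = 19


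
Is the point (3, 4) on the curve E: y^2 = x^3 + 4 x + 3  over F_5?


Check whether y^2 = x^3 + 4 x + 3 (mod 5) for (x, y) = (3, 4).
LHS: y^2 = 4^2 mod 5 = 1
RHS: x^3 + 4 x + 3 = 3^3 + 4*3 + 3 mod 5 = 2
LHS != RHS

No, not on the curve


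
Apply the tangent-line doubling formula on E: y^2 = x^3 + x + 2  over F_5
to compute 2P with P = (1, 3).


Doubling: s = (3 x1^2 + a) / (2 y1)
s = (3*1^2 + 1) / (2*3) mod 5 = 4
x3 = s^2 - 2 x1 mod 5 = 4^2 - 2*1 = 4
y3 = s (x1 - x3) - y1 mod 5 = 4 * (1 - 4) - 3 = 0

2P = (4, 0)


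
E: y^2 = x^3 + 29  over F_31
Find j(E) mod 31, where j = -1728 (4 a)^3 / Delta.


Delta = -16(4 a^3 + 27 b^2) mod 31 = 8
-1728 * (4 a)^3 = -1728 * (4*0)^3 mod 31 = 0
j = 0 * 8^(-1) mod 31 = 0

j = 0 (mod 31)


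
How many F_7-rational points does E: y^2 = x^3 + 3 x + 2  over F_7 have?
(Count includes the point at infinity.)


For each x in F_7, count y with y^2 = x^3 + 3 x + 2 mod 7:
  x = 0: RHS = 2, y in [3, 4]  -> 2 point(s)
  x = 2: RHS = 2, y in [3, 4]  -> 2 point(s)
  x = 4: RHS = 1, y in [1, 6]  -> 2 point(s)
  x = 5: RHS = 2, y in [3, 4]  -> 2 point(s)
Affine points: 8. Add the point at infinity: total = 9.

#E(F_7) = 9


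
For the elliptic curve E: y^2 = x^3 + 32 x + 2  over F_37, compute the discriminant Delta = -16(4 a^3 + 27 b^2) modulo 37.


4 a^3 + 27 b^2 = 4*32^3 + 27*2^2 = 131072 + 108 = 131180
Delta = -16 * (131180) = -2098880
Delta mod 37 = 19

Delta = 19 (mod 37)


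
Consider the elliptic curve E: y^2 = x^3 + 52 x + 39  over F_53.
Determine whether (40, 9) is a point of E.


Check whether y^2 = x^3 + 52 x + 39 (mod 53) for (x, y) = (40, 9).
LHS: y^2 = 9^2 mod 53 = 28
RHS: x^3 + 52 x + 39 = 40^3 + 52*40 + 39 mod 53 = 28
LHS = RHS

Yes, on the curve


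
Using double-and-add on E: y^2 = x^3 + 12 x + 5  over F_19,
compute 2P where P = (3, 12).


k = 2 = 10_2 (binary, LSB first: 01)
Double-and-add from P = (3, 12):
  bit 0 = 0: acc unchanged = O
  bit 1 = 1: acc = O + (10, 17) = (10, 17)

2P = (10, 17)


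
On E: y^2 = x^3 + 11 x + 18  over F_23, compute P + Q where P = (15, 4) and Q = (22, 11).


P != Q, so use the chord formula.
s = (y2 - y1) / (x2 - x1) = (7) / (7) mod 23 = 1
x3 = s^2 - x1 - x2 mod 23 = 1^2 - 15 - 22 = 10
y3 = s (x1 - x3) - y1 mod 23 = 1 * (15 - 10) - 4 = 1

P + Q = (10, 1)


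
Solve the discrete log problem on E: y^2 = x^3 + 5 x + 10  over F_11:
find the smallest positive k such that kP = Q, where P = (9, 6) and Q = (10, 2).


Enumerate multiples of P until we hit Q = (10, 2):
  1P = (9, 6)
  2P = (7, 6)
  3P = (6, 5)
  4P = (1, 4)
  5P = (10, 2)
Match found at i = 5.

k = 5


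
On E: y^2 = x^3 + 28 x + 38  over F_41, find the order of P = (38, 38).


Compute successive multiples of P until we hit O:
  1P = (38, 38)
  2P = (16, 20)
  3P = (8, 35)
  4P = (11, 18)
  5P = (25, 2)
  6P = (24, 26)
  7P = (4, 38)
  8P = (40, 3)
  ... (continuing to 40P)
  40P = O

ord(P) = 40


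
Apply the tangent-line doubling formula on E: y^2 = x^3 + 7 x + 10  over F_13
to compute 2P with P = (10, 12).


Doubling: s = (3 x1^2 + a) / (2 y1)
s = (3*10^2 + 7) / (2*12) mod 13 = 9
x3 = s^2 - 2 x1 mod 13 = 9^2 - 2*10 = 9
y3 = s (x1 - x3) - y1 mod 13 = 9 * (10 - 9) - 12 = 10

2P = (9, 10)


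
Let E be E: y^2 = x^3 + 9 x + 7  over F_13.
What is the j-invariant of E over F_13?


Delta = -16(4 a^3 + 27 b^2) mod 13 = 10
-1728 * (4 a)^3 = -1728 * (4*9)^3 mod 13 = 12
j = 12 * 10^(-1) mod 13 = 9

j = 9 (mod 13)


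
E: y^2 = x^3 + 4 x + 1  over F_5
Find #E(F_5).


For each x in F_5, count y with y^2 = x^3 + 4 x + 1 mod 5:
  x = 0: RHS = 1, y in [1, 4]  -> 2 point(s)
  x = 1: RHS = 1, y in [1, 4]  -> 2 point(s)
  x = 3: RHS = 0, y in [0]  -> 1 point(s)
  x = 4: RHS = 1, y in [1, 4]  -> 2 point(s)
Affine points: 7. Add the point at infinity: total = 8.

#E(F_5) = 8


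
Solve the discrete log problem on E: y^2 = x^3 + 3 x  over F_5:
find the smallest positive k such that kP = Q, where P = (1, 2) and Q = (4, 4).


Enumerate multiples of P until we hit Q = (4, 4):
  1P = (1, 2)
  2P = (4, 1)
  3P = (4, 4)
Match found at i = 3.

k = 3


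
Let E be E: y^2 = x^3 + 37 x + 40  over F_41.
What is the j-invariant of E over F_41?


Delta = -16(4 a^3 + 27 b^2) mod 41 = 15
-1728 * (4 a)^3 = -1728 * (4*37)^3 mod 41 = 17
j = 17 * 15^(-1) mod 41 = 23

j = 23 (mod 41)


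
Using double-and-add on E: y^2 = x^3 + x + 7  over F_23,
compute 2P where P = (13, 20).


k = 2 = 10_2 (binary, LSB first: 01)
Double-and-add from P = (13, 20):
  bit 0 = 0: acc unchanged = O
  bit 1 = 1: acc = O + (15, 19) = (15, 19)

2P = (15, 19)


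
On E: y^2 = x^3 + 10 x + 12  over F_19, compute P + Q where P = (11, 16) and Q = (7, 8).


P != Q, so use the chord formula.
s = (y2 - y1) / (x2 - x1) = (11) / (15) mod 19 = 2
x3 = s^2 - x1 - x2 mod 19 = 2^2 - 11 - 7 = 5
y3 = s (x1 - x3) - y1 mod 19 = 2 * (11 - 5) - 16 = 15

P + Q = (5, 15)


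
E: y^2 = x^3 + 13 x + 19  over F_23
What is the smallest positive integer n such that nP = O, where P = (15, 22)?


Compute successive multiples of P until we hit O:
  1P = (15, 22)
  2P = (17, 22)
  3P = (14, 1)
  4P = (21, 13)
  5P = (18, 17)
  6P = (3, 4)
  7P = (13, 4)
  8P = (7, 4)
  ... (continuing to 21P)
  21P = O

ord(P) = 21


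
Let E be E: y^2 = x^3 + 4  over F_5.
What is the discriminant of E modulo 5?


4 a^3 + 27 b^2 = 4*0^3 + 27*4^2 = 0 + 432 = 432
Delta = -16 * (432) = -6912
Delta mod 5 = 3

Delta = 3 (mod 5)


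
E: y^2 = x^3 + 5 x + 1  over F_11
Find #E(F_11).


For each x in F_11, count y with y^2 = x^3 + 5 x + 1 mod 11:
  x = 0: RHS = 1, y in [1, 10]  -> 2 point(s)
  x = 6: RHS = 5, y in [4, 7]  -> 2 point(s)
  x = 7: RHS = 5, y in [4, 7]  -> 2 point(s)
  x = 8: RHS = 3, y in [5, 6]  -> 2 point(s)
  x = 9: RHS = 5, y in [4, 7]  -> 2 point(s)
Affine points: 10. Add the point at infinity: total = 11.

#E(F_11) = 11


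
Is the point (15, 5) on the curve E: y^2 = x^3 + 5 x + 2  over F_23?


Check whether y^2 = x^3 + 5 x + 2 (mod 23) for (x, y) = (15, 5).
LHS: y^2 = 5^2 mod 23 = 2
RHS: x^3 + 5 x + 2 = 15^3 + 5*15 + 2 mod 23 = 2
LHS = RHS

Yes, on the curve


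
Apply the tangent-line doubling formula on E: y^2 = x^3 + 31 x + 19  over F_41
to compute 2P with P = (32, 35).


Doubling: s = (3 x1^2 + a) / (2 y1)
s = (3*32^2 + 31) / (2*35) mod 41 = 25
x3 = s^2 - 2 x1 mod 41 = 25^2 - 2*32 = 28
y3 = s (x1 - x3) - y1 mod 41 = 25 * (32 - 28) - 35 = 24

2P = (28, 24)


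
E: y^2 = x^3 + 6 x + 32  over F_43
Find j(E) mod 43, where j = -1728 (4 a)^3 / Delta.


Delta = -16(4 a^3 + 27 b^2) mod 43 = 38
-1728 * (4 a)^3 = -1728 * (4*6)^3 mod 43 = 4
j = 4 * 38^(-1) mod 43 = 25

j = 25 (mod 43)


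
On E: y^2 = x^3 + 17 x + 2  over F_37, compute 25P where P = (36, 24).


k = 25 = 11001_2 (binary, LSB first: 10011)
Double-and-add from P = (36, 24):
  bit 0 = 1: acc = O + (36, 24) = (36, 24)
  bit 1 = 0: acc unchanged = (36, 24)
  bit 2 = 0: acc unchanged = (36, 24)
  bit 3 = 1: acc = (36, 24) + (10, 5) = (16, 2)
  bit 4 = 1: acc = (16, 2) + (24, 10) = (35, 16)

25P = (35, 16)


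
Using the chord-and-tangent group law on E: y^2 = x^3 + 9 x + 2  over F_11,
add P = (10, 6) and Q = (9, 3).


P != Q, so use the chord formula.
s = (y2 - y1) / (x2 - x1) = (8) / (10) mod 11 = 3
x3 = s^2 - x1 - x2 mod 11 = 3^2 - 10 - 9 = 1
y3 = s (x1 - x3) - y1 mod 11 = 3 * (10 - 1) - 6 = 10

P + Q = (1, 10)


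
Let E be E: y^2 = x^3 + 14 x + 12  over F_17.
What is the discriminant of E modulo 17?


4 a^3 + 27 b^2 = 4*14^3 + 27*12^2 = 10976 + 3888 = 14864
Delta = -16 * (14864) = -237824
Delta mod 17 = 6

Delta = 6 (mod 17)


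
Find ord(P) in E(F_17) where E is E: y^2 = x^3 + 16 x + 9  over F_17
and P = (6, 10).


Compute successive multiples of P until we hit O:
  1P = (6, 10)
  2P = (4, 16)
  3P = (16, 3)
  4P = (13, 0)
  5P = (16, 14)
  6P = (4, 1)
  7P = (6, 7)
  8P = O

ord(P) = 8


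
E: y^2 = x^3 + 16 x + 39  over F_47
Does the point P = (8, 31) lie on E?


Check whether y^2 = x^3 + 16 x + 39 (mod 47) for (x, y) = (8, 31).
LHS: y^2 = 31^2 mod 47 = 21
RHS: x^3 + 16 x + 39 = 8^3 + 16*8 + 39 mod 47 = 21
LHS = RHS

Yes, on the curve


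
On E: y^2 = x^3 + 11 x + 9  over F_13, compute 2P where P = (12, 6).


Doubling: s = (3 x1^2 + a) / (2 y1)
s = (3*12^2 + 11) / (2*6) mod 13 = 12
x3 = s^2 - 2 x1 mod 13 = 12^2 - 2*12 = 3
y3 = s (x1 - x3) - y1 mod 13 = 12 * (12 - 3) - 6 = 11

2P = (3, 11)


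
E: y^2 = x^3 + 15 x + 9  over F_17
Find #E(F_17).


For each x in F_17, count y with y^2 = x^3 + 15 x + 9 mod 17:
  x = 0: RHS = 9, y in [3, 14]  -> 2 point(s)
  x = 1: RHS = 8, y in [5, 12]  -> 2 point(s)
  x = 2: RHS = 13, y in [8, 9]  -> 2 point(s)
  x = 3: RHS = 13, y in [8, 9]  -> 2 point(s)
  x = 6: RHS = 9, y in [3, 14]  -> 2 point(s)
  x = 7: RHS = 15, y in [7, 10]  -> 2 point(s)
  x = 11: RHS = 9, y in [3, 14]  -> 2 point(s)
  x = 12: RHS = 13, y in [8, 9]  -> 2 point(s)
  x = 13: RHS = 4, y in [2, 15]  -> 2 point(s)
Affine points: 18. Add the point at infinity: total = 19.

#E(F_17) = 19


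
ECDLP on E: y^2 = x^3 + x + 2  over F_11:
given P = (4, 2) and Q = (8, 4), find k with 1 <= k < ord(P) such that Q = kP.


Enumerate multiples of P until we hit Q = (8, 4):
  1P = (4, 2)
  2P = (8, 4)
Match found at i = 2.

k = 2


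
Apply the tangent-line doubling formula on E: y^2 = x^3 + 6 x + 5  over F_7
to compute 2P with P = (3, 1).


Doubling: s = (3 x1^2 + a) / (2 y1)
s = (3*3^2 + 6) / (2*1) mod 7 = 6
x3 = s^2 - 2 x1 mod 7 = 6^2 - 2*3 = 2
y3 = s (x1 - x3) - y1 mod 7 = 6 * (3 - 2) - 1 = 5

2P = (2, 5)


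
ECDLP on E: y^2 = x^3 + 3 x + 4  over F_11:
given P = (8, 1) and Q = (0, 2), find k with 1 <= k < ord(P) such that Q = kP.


Enumerate multiples of P until we hit Q = (0, 2):
  1P = (8, 1)
  2P = (0, 9)
  3P = (4, 6)
  4P = (4, 5)
  5P = (0, 2)
Match found at i = 5.

k = 5


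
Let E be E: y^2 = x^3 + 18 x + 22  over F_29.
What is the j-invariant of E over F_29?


Delta = -16(4 a^3 + 27 b^2) mod 29 = 13
-1728 * (4 a)^3 = -1728 * (4*18)^3 mod 29 = 13
j = 13 * 13^(-1) mod 29 = 1

j = 1 (mod 29)


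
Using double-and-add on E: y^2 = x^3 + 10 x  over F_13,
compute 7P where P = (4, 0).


k = 7 = 111_2 (binary, LSB first: 111)
Double-and-add from P = (4, 0):
  bit 0 = 1: acc = O + (4, 0) = (4, 0)
  bit 1 = 1: acc = (4, 0) + O = (4, 0)
  bit 2 = 1: acc = (4, 0) + O = (4, 0)

7P = (4, 0)


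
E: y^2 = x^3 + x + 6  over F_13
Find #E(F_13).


For each x in F_13, count y with y^2 = x^3 + 1 x + 6 mod 13:
  x = 2: RHS = 3, y in [4, 9]  -> 2 point(s)
  x = 3: RHS = 10, y in [6, 7]  -> 2 point(s)
  x = 4: RHS = 9, y in [3, 10]  -> 2 point(s)
  x = 9: RHS = 3, y in [4, 9]  -> 2 point(s)
  x = 11: RHS = 9, y in [3, 10]  -> 2 point(s)
  x = 12: RHS = 4, y in [2, 11]  -> 2 point(s)
Affine points: 12. Add the point at infinity: total = 13.

#E(F_13) = 13


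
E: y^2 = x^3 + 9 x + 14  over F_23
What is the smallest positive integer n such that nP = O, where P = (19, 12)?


Compute successive multiples of P until we hit O:
  1P = (19, 12)
  2P = (14, 20)
  3P = (22, 2)
  4P = (11, 15)
  5P = (5, 0)
  6P = (11, 8)
  7P = (22, 21)
  8P = (14, 3)
  ... (continuing to 10P)
  10P = O

ord(P) = 10


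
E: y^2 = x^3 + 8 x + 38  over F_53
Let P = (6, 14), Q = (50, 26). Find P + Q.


P != Q, so use the chord formula.
s = (y2 - y1) / (x2 - x1) = (12) / (44) mod 53 = 34
x3 = s^2 - x1 - x2 mod 53 = 34^2 - 6 - 50 = 40
y3 = s (x1 - x3) - y1 mod 53 = 34 * (6 - 40) - 14 = 49

P + Q = (40, 49)


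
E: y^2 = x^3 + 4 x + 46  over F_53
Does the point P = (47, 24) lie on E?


Check whether y^2 = x^3 + 4 x + 46 (mod 53) for (x, y) = (47, 24).
LHS: y^2 = 24^2 mod 53 = 46
RHS: x^3 + 4 x + 46 = 47^3 + 4*47 + 46 mod 53 = 18
LHS != RHS

No, not on the curve


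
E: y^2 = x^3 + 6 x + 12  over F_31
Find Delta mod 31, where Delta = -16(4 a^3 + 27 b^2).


4 a^3 + 27 b^2 = 4*6^3 + 27*12^2 = 864 + 3888 = 4752
Delta = -16 * (4752) = -76032
Delta mod 31 = 11

Delta = 11 (mod 31)


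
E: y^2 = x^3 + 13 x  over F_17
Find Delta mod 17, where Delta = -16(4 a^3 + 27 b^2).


4 a^3 + 27 b^2 = 4*13^3 + 27*0^2 = 8788 + 0 = 8788
Delta = -16 * (8788) = -140608
Delta mod 17 = 16

Delta = 16 (mod 17)


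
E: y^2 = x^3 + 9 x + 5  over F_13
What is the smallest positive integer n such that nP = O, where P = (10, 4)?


Compute successive multiples of P until we hit O:
  1P = (10, 4)
  2P = (10, 9)
  3P = O

ord(P) = 3


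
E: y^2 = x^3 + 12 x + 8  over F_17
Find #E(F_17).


For each x in F_17, count y with y^2 = x^3 + 12 x + 8 mod 17:
  x = 0: RHS = 8, y in [5, 12]  -> 2 point(s)
  x = 1: RHS = 4, y in [2, 15]  -> 2 point(s)
  x = 4: RHS = 1, y in [1, 16]  -> 2 point(s)
  x = 8: RHS = 4, y in [2, 15]  -> 2 point(s)
  x = 11: RHS = 9, y in [3, 14]  -> 2 point(s)
  x = 13: RHS = 15, y in [7, 10]  -> 2 point(s)
  x = 14: RHS = 13, y in [8, 9]  -> 2 point(s)
Affine points: 14. Add the point at infinity: total = 15.

#E(F_17) = 15


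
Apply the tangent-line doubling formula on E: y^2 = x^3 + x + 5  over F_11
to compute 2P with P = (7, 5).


Doubling: s = (3 x1^2 + a) / (2 y1)
s = (3*7^2 + 1) / (2*5) mod 11 = 6
x3 = s^2 - 2 x1 mod 11 = 6^2 - 2*7 = 0
y3 = s (x1 - x3) - y1 mod 11 = 6 * (7 - 0) - 5 = 4

2P = (0, 4)


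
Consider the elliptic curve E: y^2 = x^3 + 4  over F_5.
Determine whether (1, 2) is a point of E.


Check whether y^2 = x^3 + 0 x + 4 (mod 5) for (x, y) = (1, 2).
LHS: y^2 = 2^2 mod 5 = 4
RHS: x^3 + 0 x + 4 = 1^3 + 0*1 + 4 mod 5 = 0
LHS != RHS

No, not on the curve


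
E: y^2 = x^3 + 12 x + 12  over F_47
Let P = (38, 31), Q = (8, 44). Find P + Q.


P != Q, so use the chord formula.
s = (y2 - y1) / (x2 - x1) = (13) / (17) mod 47 = 45
x3 = s^2 - x1 - x2 mod 47 = 45^2 - 38 - 8 = 5
y3 = s (x1 - x3) - y1 mod 47 = 45 * (38 - 5) - 31 = 44

P + Q = (5, 44)


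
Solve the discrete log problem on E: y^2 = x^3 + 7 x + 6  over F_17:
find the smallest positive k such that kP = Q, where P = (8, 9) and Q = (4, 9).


Enumerate multiples of P until we hit Q = (4, 9):
  1P = (8, 9)
  2P = (9, 13)
  3P = (16, 10)
  4P = (14, 3)
  5P = (13, 13)
  6P = (15, 16)
  7P = (12, 4)
  8P = (6, 14)
  9P = (5, 9)
  10P = (4, 8)
  11P = (4, 9)
Match found at i = 11.

k = 11


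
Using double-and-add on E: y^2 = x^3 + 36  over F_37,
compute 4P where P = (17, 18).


k = 4 = 100_2 (binary, LSB first: 001)
Double-and-add from P = (17, 18):
  bit 0 = 0: acc unchanged = O
  bit 1 = 0: acc unchanged = O
  bit 2 = 1: acc = O + (0, 31) = (0, 31)

4P = (0, 31)


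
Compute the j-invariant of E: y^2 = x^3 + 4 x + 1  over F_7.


Delta = -16(4 a^3 + 27 b^2) mod 7 = 1
-1728 * (4 a)^3 = -1728 * (4*4)^3 mod 7 = 1
j = 1 * 1^(-1) mod 7 = 1

j = 1 (mod 7)


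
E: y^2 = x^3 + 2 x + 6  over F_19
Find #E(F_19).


For each x in F_19, count y with y^2 = x^3 + 2 x + 6 mod 19:
  x = 0: RHS = 6, y in [5, 14]  -> 2 point(s)
  x = 1: RHS = 9, y in [3, 16]  -> 2 point(s)
  x = 3: RHS = 1, y in [1, 18]  -> 2 point(s)
  x = 6: RHS = 6, y in [5, 14]  -> 2 point(s)
  x = 10: RHS = 0, y in [0]  -> 1 point(s)
  x = 13: RHS = 6, y in [5, 14]  -> 2 point(s)
  x = 14: RHS = 4, y in [2, 17]  -> 2 point(s)
  x = 16: RHS = 11, y in [7, 12]  -> 2 point(s)
Affine points: 15. Add the point at infinity: total = 16.

#E(F_19) = 16


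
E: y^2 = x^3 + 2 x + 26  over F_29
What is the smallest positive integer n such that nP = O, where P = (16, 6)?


Compute successive multiples of P until we hit O:
  1P = (16, 6)
  2P = (2, 3)
  3P = (18, 6)
  4P = (24, 23)
  5P = (13, 4)
  6P = (23, 28)
  7P = (20, 27)
  8P = (26, 14)
  ... (continuing to 36P)
  36P = O

ord(P) = 36


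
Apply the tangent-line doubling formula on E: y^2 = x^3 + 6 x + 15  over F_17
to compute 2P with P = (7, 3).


Doubling: s = (3 x1^2 + a) / (2 y1)
s = (3*7^2 + 6) / (2*3) mod 17 = 0
x3 = s^2 - 2 x1 mod 17 = 0^2 - 2*7 = 3
y3 = s (x1 - x3) - y1 mod 17 = 0 * (7 - 3) - 3 = 14

2P = (3, 14)


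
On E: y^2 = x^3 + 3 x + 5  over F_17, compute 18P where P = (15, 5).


k = 18 = 10010_2 (binary, LSB first: 01001)
Double-and-add from P = (15, 5):
  bit 0 = 0: acc unchanged = O
  bit 1 = 1: acc = O + (2, 6) = (2, 6)
  bit 2 = 0: acc unchanged = (2, 6)
  bit 3 = 0: acc unchanged = (2, 6)
  bit 4 = 1: acc = (2, 6) + (4, 8) = (12, 1)

18P = (12, 1)


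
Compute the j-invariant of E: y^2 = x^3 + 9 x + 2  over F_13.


Delta = -16(4 a^3 + 27 b^2) mod 13 = 2
-1728 * (4 a)^3 = -1728 * (4*9)^3 mod 13 = 12
j = 12 * 2^(-1) mod 13 = 6

j = 6 (mod 13)


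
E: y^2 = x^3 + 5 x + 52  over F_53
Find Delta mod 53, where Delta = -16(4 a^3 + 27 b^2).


4 a^3 + 27 b^2 = 4*5^3 + 27*52^2 = 500 + 73008 = 73508
Delta = -16 * (73508) = -1176128
Delta mod 53 = 48

Delta = 48 (mod 53)


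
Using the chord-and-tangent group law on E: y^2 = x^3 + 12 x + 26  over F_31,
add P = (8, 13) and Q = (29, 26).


P != Q, so use the chord formula.
s = (y2 - y1) / (x2 - x1) = (13) / (21) mod 31 = 8
x3 = s^2 - x1 - x2 mod 31 = 8^2 - 8 - 29 = 27
y3 = s (x1 - x3) - y1 mod 31 = 8 * (8 - 27) - 13 = 21

P + Q = (27, 21)


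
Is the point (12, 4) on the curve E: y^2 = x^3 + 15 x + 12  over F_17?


Check whether y^2 = x^3 + 15 x + 12 (mod 17) for (x, y) = (12, 4).
LHS: y^2 = 4^2 mod 17 = 16
RHS: x^3 + 15 x + 12 = 12^3 + 15*12 + 12 mod 17 = 16
LHS = RHS

Yes, on the curve


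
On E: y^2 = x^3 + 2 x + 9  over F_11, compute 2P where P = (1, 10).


Doubling: s = (3 x1^2 + a) / (2 y1)
s = (3*1^2 + 2) / (2*10) mod 11 = 3
x3 = s^2 - 2 x1 mod 11 = 3^2 - 2*1 = 7
y3 = s (x1 - x3) - y1 mod 11 = 3 * (1 - 7) - 10 = 5

2P = (7, 5)


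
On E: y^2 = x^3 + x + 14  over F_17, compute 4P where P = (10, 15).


k = 4 = 100_2 (binary, LSB first: 001)
Double-and-add from P = (10, 15):
  bit 0 = 0: acc unchanged = O
  bit 1 = 0: acc unchanged = O
  bit 2 = 1: acc = O + (1, 4) = (1, 4)

4P = (1, 4)


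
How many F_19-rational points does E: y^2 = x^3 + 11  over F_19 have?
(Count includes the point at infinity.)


For each x in F_19, count y with y^2 = x^3 + 0 x + 11 mod 19:
  x = 0: RHS = 11, y in [7, 12]  -> 2 point(s)
  x = 2: RHS = 0, y in [0]  -> 1 point(s)
  x = 3: RHS = 0, y in [0]  -> 1 point(s)
  x = 10: RHS = 4, y in [2, 17]  -> 2 point(s)
  x = 13: RHS = 4, y in [2, 17]  -> 2 point(s)
  x = 14: RHS = 0, y in [0]  -> 1 point(s)
  x = 15: RHS = 4, y in [2, 17]  -> 2 point(s)
Affine points: 11. Add the point at infinity: total = 12.

#E(F_19) = 12


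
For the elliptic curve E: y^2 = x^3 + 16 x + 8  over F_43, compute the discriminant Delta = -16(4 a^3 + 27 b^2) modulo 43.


4 a^3 + 27 b^2 = 4*16^3 + 27*8^2 = 16384 + 1728 = 18112
Delta = -16 * (18112) = -289792
Delta mod 43 = 28

Delta = 28 (mod 43)


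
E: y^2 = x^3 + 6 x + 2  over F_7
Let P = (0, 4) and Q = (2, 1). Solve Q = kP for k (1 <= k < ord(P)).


Enumerate multiples of P until we hit Q = (2, 1):
  1P = (0, 4)
  2P = (1, 4)
  3P = (6, 3)
  4P = (2, 1)
Match found at i = 4.

k = 4


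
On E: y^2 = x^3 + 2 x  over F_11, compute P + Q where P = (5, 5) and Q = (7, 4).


P != Q, so use the chord formula.
s = (y2 - y1) / (x2 - x1) = (10) / (2) mod 11 = 5
x3 = s^2 - x1 - x2 mod 11 = 5^2 - 5 - 7 = 2
y3 = s (x1 - x3) - y1 mod 11 = 5 * (5 - 2) - 5 = 10

P + Q = (2, 10)


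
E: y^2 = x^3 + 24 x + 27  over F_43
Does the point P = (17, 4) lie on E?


Check whether y^2 = x^3 + 24 x + 27 (mod 43) for (x, y) = (17, 4).
LHS: y^2 = 4^2 mod 43 = 16
RHS: x^3 + 24 x + 27 = 17^3 + 24*17 + 27 mod 43 = 16
LHS = RHS

Yes, on the curve


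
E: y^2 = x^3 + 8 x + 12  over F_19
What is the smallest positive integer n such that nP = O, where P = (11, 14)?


Compute successive multiples of P until we hit O:
  1P = (11, 14)
  2P = (17, 11)
  3P = (15, 7)
  4P = (2, 13)
  5P = (10, 3)
  6P = (5, 14)
  7P = (3, 5)
  8P = (3, 14)
  ... (continuing to 15P)
  15P = O

ord(P) = 15


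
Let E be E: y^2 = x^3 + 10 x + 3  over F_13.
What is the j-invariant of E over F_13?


Delta = -16(4 a^3 + 27 b^2) mod 13 = 11
-1728 * (4 a)^3 = -1728 * (4*10)^3 mod 13 = 1
j = 1 * 11^(-1) mod 13 = 6

j = 6 (mod 13)


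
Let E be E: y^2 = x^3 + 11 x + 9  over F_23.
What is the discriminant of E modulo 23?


4 a^3 + 27 b^2 = 4*11^3 + 27*9^2 = 5324 + 2187 = 7511
Delta = -16 * (7511) = -120176
Delta mod 23 = 22

Delta = 22 (mod 23)


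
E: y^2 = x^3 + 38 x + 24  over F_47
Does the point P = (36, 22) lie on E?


Check whether y^2 = x^3 + 38 x + 24 (mod 47) for (x, y) = (36, 22).
LHS: y^2 = 22^2 mod 47 = 14
RHS: x^3 + 38 x + 24 = 36^3 + 38*36 + 24 mod 47 = 14
LHS = RHS

Yes, on the curve


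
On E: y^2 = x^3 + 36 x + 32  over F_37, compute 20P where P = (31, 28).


k = 20 = 10100_2 (binary, LSB first: 00101)
Double-and-add from P = (31, 28):
  bit 0 = 0: acc unchanged = O
  bit 1 = 0: acc unchanged = O
  bit 2 = 1: acc = O + (17, 28) = (17, 28)
  bit 3 = 0: acc unchanged = (17, 28)
  bit 4 = 1: acc = (17, 28) + (18, 0) = (9, 7)

20P = (9, 7)


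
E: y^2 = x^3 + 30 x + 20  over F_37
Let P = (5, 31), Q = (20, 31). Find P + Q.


P != Q, so use the chord formula.
s = (y2 - y1) / (x2 - x1) = (0) / (15) mod 37 = 0
x3 = s^2 - x1 - x2 mod 37 = 0^2 - 5 - 20 = 12
y3 = s (x1 - x3) - y1 mod 37 = 0 * (5 - 12) - 31 = 6

P + Q = (12, 6)


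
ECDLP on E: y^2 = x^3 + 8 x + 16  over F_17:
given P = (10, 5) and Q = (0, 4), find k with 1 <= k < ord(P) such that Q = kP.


Enumerate multiples of P until we hit Q = (0, 4):
  1P = (10, 5)
  2P = (12, 15)
  3P = (3, 13)
  4P = (6, 5)
  5P = (1, 12)
  6P = (15, 14)
  7P = (0, 13)
  8P = (9, 1)
  9P = (14, 13)
  10P = (14, 4)
  11P = (9, 16)
  12P = (0, 4)
Match found at i = 12.

k = 12


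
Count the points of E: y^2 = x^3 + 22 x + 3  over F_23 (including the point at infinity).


For each x in F_23, count y with y^2 = x^3 + 22 x + 3 mod 23:
  x = 0: RHS = 3, y in [7, 16]  -> 2 point(s)
  x = 1: RHS = 3, y in [7, 16]  -> 2 point(s)
  x = 2: RHS = 9, y in [3, 20]  -> 2 point(s)
  x = 3: RHS = 4, y in [2, 21]  -> 2 point(s)
  x = 5: RHS = 8, y in [10, 13]  -> 2 point(s)
  x = 6: RHS = 6, y in [11, 12]  -> 2 point(s)
  x = 8: RHS = 1, y in [1, 22]  -> 2 point(s)
  x = 10: RHS = 4, y in [2, 21]  -> 2 point(s)
  x = 11: RHS = 12, y in [9, 14]  -> 2 point(s)
  x = 13: RHS = 2, y in [5, 18]  -> 2 point(s)
  x = 16: RHS = 12, y in [9, 14]  -> 2 point(s)
  x = 17: RHS = 0, y in [0]  -> 1 point(s)
  x = 19: RHS = 12, y in [9, 14]  -> 2 point(s)
  x = 20: RHS = 2, y in [5, 18]  -> 2 point(s)
  x = 22: RHS = 3, y in [7, 16]  -> 2 point(s)
Affine points: 29. Add the point at infinity: total = 30.

#E(F_23) = 30


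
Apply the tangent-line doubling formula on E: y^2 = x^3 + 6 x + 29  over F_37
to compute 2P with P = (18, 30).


Doubling: s = (3 x1^2 + a) / (2 y1)
s = (3*18^2 + 6) / (2*30) mod 37 = 20
x3 = s^2 - 2 x1 mod 37 = 20^2 - 2*18 = 31
y3 = s (x1 - x3) - y1 mod 37 = 20 * (18 - 31) - 30 = 6

2P = (31, 6)


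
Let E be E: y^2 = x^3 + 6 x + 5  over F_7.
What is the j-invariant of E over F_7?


Delta = -16(4 a^3 + 27 b^2) mod 7 = 2
-1728 * (4 a)^3 = -1728 * (4*6)^3 mod 7 = 6
j = 6 * 2^(-1) mod 7 = 3

j = 3 (mod 7)


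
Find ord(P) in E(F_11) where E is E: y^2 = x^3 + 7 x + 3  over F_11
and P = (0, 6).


Compute successive multiples of P until we hit O:
  1P = (0, 6)
  2P = (5, 3)
  3P = (9, 6)
  4P = (2, 5)
  5P = (1, 0)
  6P = (2, 6)
  7P = (9, 5)
  8P = (5, 8)
  ... (continuing to 10P)
  10P = O

ord(P) = 10
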